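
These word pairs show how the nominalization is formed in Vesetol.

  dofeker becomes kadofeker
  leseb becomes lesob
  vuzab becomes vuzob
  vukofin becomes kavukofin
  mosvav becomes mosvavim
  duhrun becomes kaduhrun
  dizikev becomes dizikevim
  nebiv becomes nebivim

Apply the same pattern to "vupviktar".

kavupviktar

mosvav and vuzab both have last vowel 'a' yet inflect differently (mosvavim, vuzob), so the last vowel is not what conditions the rule; the final letter is.
"vupviktar" ends in -r. The one such stem in the data (dofeker → kadofeker) adds the prefix ka-, so the same rule applies.
So vupviktar → kavupviktar.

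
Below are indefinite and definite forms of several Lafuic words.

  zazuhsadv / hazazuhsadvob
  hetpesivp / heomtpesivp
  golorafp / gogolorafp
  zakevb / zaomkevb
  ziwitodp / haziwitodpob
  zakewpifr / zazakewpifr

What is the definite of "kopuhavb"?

"kopuhavb" has second-to-last letter 'v'. The stems whose second-to-last letter is 'v' (hetpesivp → heomtpesivp, zakevb → zaomkevb) insert -om- after the first vowel.
So kopuhavb → koompuhavb.

koompuhavb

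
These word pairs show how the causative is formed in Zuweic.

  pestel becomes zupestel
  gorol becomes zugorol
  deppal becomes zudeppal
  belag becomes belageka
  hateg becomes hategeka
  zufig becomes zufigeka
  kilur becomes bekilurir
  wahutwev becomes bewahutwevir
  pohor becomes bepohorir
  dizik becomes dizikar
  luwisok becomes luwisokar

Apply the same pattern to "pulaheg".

pulahegeka

deppal and belag both have last vowel 'a' yet inflect differently (zudeppal, belageka), so the last vowel is not what conditions the rule; the final letter is.
"pulaheg" ends in -g. The stems ending in -g (belag → belageka, hateg → hategeka, zufig → zufigeka) add -eka.
The other patterns: stems ending in -l add the prefix zu-; stems ending in -r or -v add be- … -ir around the stem; stems ending in -k add -ar.
So pulaheg → pulahegeka.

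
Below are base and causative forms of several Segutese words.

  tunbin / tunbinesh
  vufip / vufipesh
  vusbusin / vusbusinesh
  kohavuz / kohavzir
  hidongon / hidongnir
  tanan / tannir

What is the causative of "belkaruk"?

tunbin and hidongon both end in -n yet inflect differently (tunbinesh, hidongnir), so the final letter is not what conditions the rule; the last vowel is.
"belkaruk" has last vowel 'u'. The one such stem in the data (kohavuz → kohavzir) deletes the last vowel and adds -ir (as do hidongon, tanan), so the same rule applies.
The other pattern: stems whose last vowel is 'i' add -esh.
So belkaruk → belkarkir.

belkarkir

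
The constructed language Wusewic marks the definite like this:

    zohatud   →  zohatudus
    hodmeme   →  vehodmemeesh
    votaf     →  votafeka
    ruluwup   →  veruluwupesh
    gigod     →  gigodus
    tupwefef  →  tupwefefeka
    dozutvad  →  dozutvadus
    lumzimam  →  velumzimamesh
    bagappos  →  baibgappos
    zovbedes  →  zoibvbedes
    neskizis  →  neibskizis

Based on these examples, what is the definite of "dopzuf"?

gigod and bagappos both have last vowel 'o' yet inflect differently (gigodus, baibgappos), so the last vowel is not what conditions the rule; the final letter is.
"dopzuf" ends in -f. The stems ending in -f (votaf → votafeka, tupwefef → tupwefefeka) add -eka.
The other patterns: stems ending in -d add -us; stems ending in -s insert -ib- after the first vowel; stems ending in -e, -m or -p add ve- … -esh around the stem.
So dopzuf → dopzufeka.

dopzufeka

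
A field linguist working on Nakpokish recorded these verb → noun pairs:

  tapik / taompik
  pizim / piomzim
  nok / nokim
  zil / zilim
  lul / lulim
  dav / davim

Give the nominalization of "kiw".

kiwim

tapik and nok both end in -k yet inflect differently (taompik, nokim), so the final letter is not what conditions the rule; the number of vowels is.
"kiw" has 1 vowel. The stems with 1 vowel (nok → nokim, zil → zilim, lul → lulim) add -im.
So kiw → kiwim.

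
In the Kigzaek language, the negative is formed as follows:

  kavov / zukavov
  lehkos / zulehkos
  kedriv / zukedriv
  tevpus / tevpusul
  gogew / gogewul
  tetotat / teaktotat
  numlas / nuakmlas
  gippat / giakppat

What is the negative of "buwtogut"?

"buwtogut" has last vowel 'u'. The one such stem in the data (tevpus → tevpusul) adds -ul, so the same rule applies.
The other patterns: stems whose last vowel is 'i' or 'o' add the prefix zu-; stems whose last vowel is 'a' insert -ak- after the first vowel.
So buwtogut → buwtogutul.

buwtogutul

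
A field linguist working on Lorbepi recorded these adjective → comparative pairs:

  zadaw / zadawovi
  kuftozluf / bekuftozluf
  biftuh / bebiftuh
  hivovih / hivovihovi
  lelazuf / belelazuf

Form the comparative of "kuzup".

biftuh and hivovih both end in -h yet inflect differently (bebiftuh, hivovihovi), so the final letter is not what conditions the rule; the last vowel is.
"kuzup" has last vowel 'u'. The stems whose last vowel is 'u' (kuftozluf → bekuftozluf, biftuh → bebiftuh, lelazuf → belelazuf) add the prefix be-.
So kuzup → bekuzup.

bekuzup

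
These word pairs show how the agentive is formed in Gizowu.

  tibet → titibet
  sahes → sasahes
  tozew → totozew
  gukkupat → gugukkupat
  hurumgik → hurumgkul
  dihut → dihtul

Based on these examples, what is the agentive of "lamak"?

lalamak

tibet and dihut both end in -t yet inflect differently (titibet, dihtul), so the final letter is not what conditions the rule; the last vowel is.
"lamak" has last vowel 'a'. The one such stem in the data (gukkupat → gugukkupat) repeats the first consonant+vowel as a prefix (as do tibet, sahes), so the same rule applies.
So lamak → lalamak.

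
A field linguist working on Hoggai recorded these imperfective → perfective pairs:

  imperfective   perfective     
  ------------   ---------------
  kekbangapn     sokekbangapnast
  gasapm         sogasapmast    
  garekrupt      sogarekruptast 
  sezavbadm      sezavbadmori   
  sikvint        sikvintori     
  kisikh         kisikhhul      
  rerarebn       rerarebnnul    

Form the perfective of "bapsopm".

sobapsopmast

gasapm and sezavbadm both end in -m yet inflect differently (sogasapmast, sezavbadmori), so the final letter is not what conditions the rule; the second-to-last letter is.
"bapsopm" has second-to-last letter 'p'. The stems whose second-to-last letter is 'p' (kekbangapn → sokekbangapnast, gasapm → sogasapmast, garekrupt → sogarekruptast) add so- … -ast around the stem.
So bapsopm → sobapsopmast.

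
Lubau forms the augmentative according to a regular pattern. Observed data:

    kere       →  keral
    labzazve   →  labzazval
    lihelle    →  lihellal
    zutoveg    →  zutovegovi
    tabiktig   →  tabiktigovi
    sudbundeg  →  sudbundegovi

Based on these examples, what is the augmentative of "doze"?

kere and zutoveg both have last vowel 'e' yet inflect differently (keral, zutovegovi), so the last vowel is not what conditions the rule; the final letter is.
"doze" ends in -e. The stems ending in -e (kere → keral, labzazve → labzazval, lihelle → lihellal) drop the final letter and add -al.
The other pattern: stems ending in -g add -ovi.
So doze → dozal.

dozal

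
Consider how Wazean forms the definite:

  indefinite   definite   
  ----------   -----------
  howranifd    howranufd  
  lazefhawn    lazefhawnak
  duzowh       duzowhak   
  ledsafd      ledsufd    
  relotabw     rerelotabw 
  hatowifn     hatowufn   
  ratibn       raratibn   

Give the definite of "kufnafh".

kufnufh

"kufnafh" has second-to-last letter 'f'. The stems whose second-to-last letter is 'f' (howranifd → howranufd, ledsafd → ledsufd, hatowifn → hatowufn) change the last vowel to 'u'.
The other patterns: stems whose second-to-last letter is 'w' add -ak; stems whose second-to-last letter is 'b' repeat the first consonant+vowel as a prefix.
So kufnafh → kufnufh.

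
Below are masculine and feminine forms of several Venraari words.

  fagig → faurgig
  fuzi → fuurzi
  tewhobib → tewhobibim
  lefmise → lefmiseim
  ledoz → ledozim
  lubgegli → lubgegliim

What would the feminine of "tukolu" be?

fuzi and lubgegli both end in -i yet inflect differently (fuurzi, lubgegliim), so the final letter is not what conditions the rule; the first letter is.
"tukolu" begins with t-. The one such stem in the data (tewhobib → tewhobibim) adds -im, so the same rule applies.
So tukolu → tukoluim.

tukoluim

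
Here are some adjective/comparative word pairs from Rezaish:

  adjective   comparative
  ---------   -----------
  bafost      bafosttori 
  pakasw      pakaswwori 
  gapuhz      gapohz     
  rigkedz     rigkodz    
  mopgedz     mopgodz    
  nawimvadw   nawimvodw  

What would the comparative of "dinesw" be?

"dinesw" has second-to-last letter 's'. The stems whose second-to-last letter is 's' (bafost → bafosttori, pakasw → pakaswwori) double the final consonant and add -ori.
The other pattern: stems whose second-to-last letter is 'd' or 'h' change the last vowel to 'o'.
So dinesw → dineswwori.

dineswwori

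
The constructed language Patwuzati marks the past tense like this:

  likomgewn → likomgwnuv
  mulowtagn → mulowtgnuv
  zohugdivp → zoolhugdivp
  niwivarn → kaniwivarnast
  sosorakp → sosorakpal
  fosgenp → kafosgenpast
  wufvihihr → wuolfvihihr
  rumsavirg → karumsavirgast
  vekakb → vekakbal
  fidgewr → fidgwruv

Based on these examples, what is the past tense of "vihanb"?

kavihanbast

fosgenp and sosorakp both end in -p yet inflect differently (kafosgenpast, sosorakpal), so the final letter is not what conditions the rule; the second-to-last letter is.
"vihanb" has second-to-last letter 'n'. The one such stem in the data (fosgenp → kafosgenpast) adds ka- … -ast around the stem, so the same rule applies.
The other patterns: stems whose second-to-last letter is 'k' add -al; stems whose second-to-last letter is 'h' or 'v' insert -ol- after the first vowel; stems whose second-to-last letter is 'g' or 'w' delete the last vowel and add -uv.
So vihanb → kavihanbast.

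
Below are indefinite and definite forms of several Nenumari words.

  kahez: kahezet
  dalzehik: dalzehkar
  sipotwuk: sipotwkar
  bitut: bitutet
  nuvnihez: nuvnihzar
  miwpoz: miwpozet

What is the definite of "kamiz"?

miwpoz and nuvnihez both end in -z yet inflect differently (miwpozet, nuvnihzar), so the final letter is not what conditions the rule; the number of vowels is.
"kamiz" has 2 vowels. The stems with 2 vowels (miwpoz → miwpozet, kahez → kahezet, bitut → bitutet) add -et.
The other pattern: stems with 3 vowels delete the last vowel and add -ar.
So kamiz → kamizet.

kamizet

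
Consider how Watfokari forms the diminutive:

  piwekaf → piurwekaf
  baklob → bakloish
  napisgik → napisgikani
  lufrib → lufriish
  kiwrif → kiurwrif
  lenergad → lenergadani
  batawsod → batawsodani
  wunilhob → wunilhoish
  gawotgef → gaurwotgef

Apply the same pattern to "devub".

devuish

"devub" ends in -b. The stems ending in -b (lufrib → lufriish, wunilhob → wunilhoish, baklob → bakloish) drop the final letter and add -ish.
The other patterns: stems ending in -f insert -ur- after the first vowel; stems ending in -d or -k add -ani.
So devub → devuish.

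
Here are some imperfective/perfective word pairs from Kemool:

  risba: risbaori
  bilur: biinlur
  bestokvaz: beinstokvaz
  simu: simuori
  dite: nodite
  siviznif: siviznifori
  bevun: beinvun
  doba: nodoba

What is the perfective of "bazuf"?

bainzuf

doba and risba both end in -a yet inflect differently (nodoba, risbaori), so the final letter is not what conditions the rule; the first letter is.
"bazuf" begins with b-. The stems beginning with b- (bestokvaz → beinstokvaz, bevun → beinvun, bilur → biinlur) insert -in- after the first vowel.
The other patterns: stems beginning with d- add the prefix no-; stems beginning with r- or s- add -ori.
So bazuf → bainzuf.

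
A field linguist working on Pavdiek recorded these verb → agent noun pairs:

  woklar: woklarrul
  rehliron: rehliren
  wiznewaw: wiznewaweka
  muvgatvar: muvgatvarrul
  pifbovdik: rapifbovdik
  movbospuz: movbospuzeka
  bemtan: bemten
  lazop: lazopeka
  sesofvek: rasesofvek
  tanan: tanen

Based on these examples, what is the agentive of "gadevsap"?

gadevsapeka

woklar and bemtan both have last vowel 'a' yet inflect differently (woklarrul, bemten), so the last vowel is not what conditions the rule; the final letter is.
"gadevsap" ends in -p. The one such stem in the data (lazop → lazopeka) adds -eka, so the same rule applies.
So gadevsap → gadevsapeka.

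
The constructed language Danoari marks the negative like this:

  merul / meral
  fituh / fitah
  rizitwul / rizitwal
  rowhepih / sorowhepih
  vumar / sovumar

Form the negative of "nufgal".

fituh and rowhepih both end in -h yet inflect differently (fitah, sorowhepih), so the final letter is not what conditions the rule; the last vowel is.
"nufgal" has last vowel 'a'. The one such stem in the data (vumar → sovumar) adds the prefix so-, so the same rule applies.
The other pattern: stems whose last vowel is 'u' change the last vowel to 'a'.
So nufgal → sonufgal.

sonufgal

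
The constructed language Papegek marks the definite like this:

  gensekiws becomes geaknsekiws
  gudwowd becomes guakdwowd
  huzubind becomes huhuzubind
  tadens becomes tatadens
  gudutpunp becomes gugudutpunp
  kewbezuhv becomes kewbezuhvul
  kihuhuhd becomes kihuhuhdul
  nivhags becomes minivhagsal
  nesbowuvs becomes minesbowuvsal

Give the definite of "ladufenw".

laladufenw

gudwowd and huzubind both end in -d yet inflect differently (guakdwowd, huhuzubind), so the final letter is not what conditions the rule; the second-to-last letter is.
"ladufenw" has second-to-last letter 'n'. The stems whose second-to-last letter is 'n' (huzubind → huhuzubind, tadens → tatadens, gudutpunp → gugudutpunp) repeat the first consonant+vowel as a prefix.
The other patterns: stems whose second-to-last letter is 'w' insert -ak- after the first vowel; stems whose second-to-last letter is 'h' add -ul; stems whose second-to-last letter is 'g' or 'v' add mi- … -al around the stem.
So ladufenw → laladufenw.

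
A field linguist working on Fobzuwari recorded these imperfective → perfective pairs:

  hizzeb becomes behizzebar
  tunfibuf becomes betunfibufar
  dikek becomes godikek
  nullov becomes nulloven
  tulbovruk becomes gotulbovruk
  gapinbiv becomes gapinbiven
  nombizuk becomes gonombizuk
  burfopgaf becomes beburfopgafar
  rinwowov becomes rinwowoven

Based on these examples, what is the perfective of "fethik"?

tulbovruk and tunfibuf both have last vowel 'u' yet inflect differently (gotulbovruk, betunfibufar), so the last vowel is not what conditions the rule; the final letter is.
"fethik" ends in -k. The stems ending in -k (dikek → godikek, tulbovruk → gotulbovruk, nombizuk → gonombizuk) add the prefix go-.
So fethik → gofethik.

gofethik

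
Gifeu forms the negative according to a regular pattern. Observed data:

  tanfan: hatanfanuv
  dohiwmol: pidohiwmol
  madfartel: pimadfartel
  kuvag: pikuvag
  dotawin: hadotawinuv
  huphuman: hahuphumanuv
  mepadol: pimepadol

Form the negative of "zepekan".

huphuman and kuvag both have last vowel 'a' yet inflect differently (hahuphumanuv, pikuvag), so the last vowel is not what conditions the rule; the final letter is.
"zepekan" ends in -n. The stems ending in -n (huphuman → hahuphumanuv, tanfan → hatanfanuv, dotawin → hadotawinuv) add ha- … -uv around the stem.
The other pattern: stems ending in -g or -l add the prefix pi-.
So zepekan → hazepekanuv.

hazepekanuv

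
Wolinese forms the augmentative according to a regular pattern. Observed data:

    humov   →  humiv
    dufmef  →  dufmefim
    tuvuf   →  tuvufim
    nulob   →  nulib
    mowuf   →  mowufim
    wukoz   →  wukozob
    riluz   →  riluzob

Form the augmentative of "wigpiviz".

mowuf and riluz both have last vowel 'u' yet inflect differently (mowufim, riluzob), so the last vowel is not what conditions the rule; the final letter is.
"wigpiviz" ends in -z. The stems ending in -z (riluz → riluzob, wukoz → wukozob) add -ob.
The other patterns: stems ending in -f add -im; stems ending in -b or -v change the last vowel to 'i'.
So wigpiviz → wigpivizob.

wigpivizob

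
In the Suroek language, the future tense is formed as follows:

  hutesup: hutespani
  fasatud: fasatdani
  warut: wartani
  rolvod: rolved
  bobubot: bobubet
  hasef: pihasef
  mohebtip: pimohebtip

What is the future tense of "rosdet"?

fasatud and rolvod both end in -d yet inflect differently (fasatdani, rolved), so the final letter is not what conditions the rule; the last vowel is.
"rosdet" has last vowel 'e'. The one such stem in the data (hasef → pihasef) adds the prefix pi-, so the same rule applies.
So rosdet → pirosdet.

pirosdet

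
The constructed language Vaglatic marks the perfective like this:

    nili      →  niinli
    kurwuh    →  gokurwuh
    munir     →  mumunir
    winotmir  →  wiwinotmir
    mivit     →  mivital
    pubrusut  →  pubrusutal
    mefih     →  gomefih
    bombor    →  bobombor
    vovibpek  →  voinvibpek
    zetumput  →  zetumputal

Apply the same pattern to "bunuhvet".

bunuhvetal

winotmir and mefih both have last vowel 'i' yet inflect differently (wiwinotmir, gomefih), so the last vowel is not what conditions the rule; the final letter is.
"bunuhvet" ends in -t. The stems ending in -t (pubrusut → pubrusutal, mivit → mivital, zetumput → zetumputal) add -al.
So bunuhvet → bunuhvetal.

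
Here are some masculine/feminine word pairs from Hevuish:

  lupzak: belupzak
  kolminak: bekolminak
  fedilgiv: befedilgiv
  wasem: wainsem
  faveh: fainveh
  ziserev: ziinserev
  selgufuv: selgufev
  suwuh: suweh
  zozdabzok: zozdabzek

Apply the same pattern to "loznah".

beloznah

fedilgiv and ziserev both end in -v yet inflect differently (befedilgiv, ziinserev), so the final letter is not what conditions the rule; the last vowel is.
"loznah" has last vowel 'a'. The stems whose last vowel is 'a' (lupzak → belupzak, kolminak → bekolminak) add the prefix be-.
The other patterns: stems whose last vowel is 'e' insert -in- after the first vowel; stems whose last vowel is 'o' or 'u' change the last vowel to 'e'.
So loznah → beloznah.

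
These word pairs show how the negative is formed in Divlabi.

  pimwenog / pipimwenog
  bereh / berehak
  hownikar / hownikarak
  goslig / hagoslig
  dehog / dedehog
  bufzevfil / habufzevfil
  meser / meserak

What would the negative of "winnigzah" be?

"winnigzah" has last vowel 'a'. The one such stem in the data (hownikar → hownikarak) adds -ak, so the same rule applies.
So winnigzah → winnigzahak.

winnigzahak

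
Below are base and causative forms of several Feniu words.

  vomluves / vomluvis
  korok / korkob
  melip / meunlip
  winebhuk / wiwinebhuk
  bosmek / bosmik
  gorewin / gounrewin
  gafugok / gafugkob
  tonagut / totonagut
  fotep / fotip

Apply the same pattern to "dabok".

dabkob

melip and fotep both end in -p yet inflect differently (meunlip, fotip), so the final letter is not what conditions the rule; the last vowel is.
"dabok" has last vowel 'o'. The stems whose last vowel is 'o' (gafugok → gafugkob, korok → korkob) delete the last vowel and add -ob.
The other patterns: stems whose last vowel is 'i' insert -un- after the first vowel; stems whose last vowel is 'u' repeat the first consonant+vowel as a prefix; stems whose last vowel is 'e' change the last vowel to 'i'.
So dabok → dabkob.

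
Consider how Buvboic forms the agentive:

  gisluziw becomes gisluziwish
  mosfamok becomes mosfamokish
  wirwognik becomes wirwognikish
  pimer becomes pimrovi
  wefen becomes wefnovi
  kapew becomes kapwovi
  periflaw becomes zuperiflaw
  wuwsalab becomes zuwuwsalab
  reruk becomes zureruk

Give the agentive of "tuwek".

tuwkovi

gisluziw and kapew both end in -w yet inflect differently (gisluziwish, kapwovi), so the final letter is not what conditions the rule; the last vowel is.
"tuwek" has last vowel 'e'. The stems whose last vowel is 'e' (pimer → pimrovi, wefen → wefnovi, kapew → kapwovi) delete the last vowel and add -ovi.
The other patterns: stems whose last vowel is 'i' or 'o' add -ish; stems whose last vowel is 'a' or 'u' add the prefix zu-.
So tuwek → tuwkovi.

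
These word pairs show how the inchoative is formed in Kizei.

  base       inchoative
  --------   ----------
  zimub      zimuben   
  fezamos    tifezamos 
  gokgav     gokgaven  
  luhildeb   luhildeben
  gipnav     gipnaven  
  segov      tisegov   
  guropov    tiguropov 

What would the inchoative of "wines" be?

winesen

segov and gokgav both end in -v yet inflect differently (tisegov, gokgaven), so the final letter is not what conditions the rule; the last vowel is.
"wines" has last vowel 'e'. The one such stem in the data (luhildeb → luhildeben) adds -en, so the same rule applies.
The other pattern: stems whose last vowel is 'o' add the prefix ti-.
So wines → winesen.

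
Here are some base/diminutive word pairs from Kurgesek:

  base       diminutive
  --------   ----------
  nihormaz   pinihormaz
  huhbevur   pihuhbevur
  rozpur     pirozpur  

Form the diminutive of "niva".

piniva

Every pair shown (nihormaz → pinihormaz, huhbevur → pihuhbevur, rozpur → pirozpur) follows the same rule: add the prefix pi-.
So niva → piniva.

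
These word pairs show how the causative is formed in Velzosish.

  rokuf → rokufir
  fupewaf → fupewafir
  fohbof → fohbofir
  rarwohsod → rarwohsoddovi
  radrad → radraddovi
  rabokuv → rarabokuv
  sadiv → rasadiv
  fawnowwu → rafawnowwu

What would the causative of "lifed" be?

fohbof and rarwohsod both have last vowel 'o' yet inflect differently (fohbofir, rarwohsoddovi), so the last vowel is not what conditions the rule; the final letter is.
"lifed" ends in -d. The stems ending in -d (rarwohsod → rarwohsoddovi, radrad → radraddovi) double the final consonant and add -ovi.
The other patterns: stems ending in -f add -ir; stems ending in -u or -v add the prefix ra-.
So lifed → lifeddovi.

lifeddovi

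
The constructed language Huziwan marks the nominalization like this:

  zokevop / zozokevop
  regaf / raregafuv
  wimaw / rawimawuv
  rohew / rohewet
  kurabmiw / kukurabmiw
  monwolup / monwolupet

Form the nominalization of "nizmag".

ranizmaguv

kurabmiw and wimaw both end in -w yet inflect differently (kukurabmiw, rawimawuv), so the final letter is not what conditions the rule; the last vowel is.
"nizmag" has last vowel 'a'. The stems whose last vowel is 'a' (regaf → raregafuv, wimaw → rawimawuv) add ra- … -uv around the stem.
So nizmag → ranizmaguv.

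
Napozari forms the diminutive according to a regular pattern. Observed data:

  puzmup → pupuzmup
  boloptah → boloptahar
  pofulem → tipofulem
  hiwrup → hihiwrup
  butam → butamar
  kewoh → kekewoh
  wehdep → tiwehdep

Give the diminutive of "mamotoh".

pofulem and butam both end in -m yet inflect differently (tipofulem, butamar), so the final letter is not what conditions the rule; the last vowel is.
"mamotoh" has last vowel 'o'. The one such stem in the data (kewoh → kekewoh) repeats the first consonant+vowel as a prefix (as do hiwrup, puzmup), so the same rule applies.
So mamotoh → mamamotoh.

mamamotoh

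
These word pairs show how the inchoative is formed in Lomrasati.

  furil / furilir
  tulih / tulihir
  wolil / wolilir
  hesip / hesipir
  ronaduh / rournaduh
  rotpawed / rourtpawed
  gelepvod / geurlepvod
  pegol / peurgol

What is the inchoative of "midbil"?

"midbil" has last vowel 'i'. The stems whose last vowel is 'i' (furil → furilir, tulih → tulihir, wolil → wolilir) add -ir.
The other pattern: stems whose last vowel is 'e', 'o' or 'u' insert -ur- after the first vowel.
So midbil → midbilir.

midbilir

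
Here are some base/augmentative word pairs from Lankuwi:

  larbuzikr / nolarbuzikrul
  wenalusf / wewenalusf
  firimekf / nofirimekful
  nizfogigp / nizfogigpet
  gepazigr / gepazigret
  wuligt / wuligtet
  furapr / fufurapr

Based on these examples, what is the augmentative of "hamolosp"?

gepazigr and larbuzikr both end in -r yet inflect differently (gepazigret, nolarbuzikrul), so the final letter is not what conditions the rule; the second-to-last letter is.
"hamolosp" has second-to-last letter 's'. The one such stem in the data (wenalusf → wewenalusf) repeats the first consonant+vowel as a prefix (as does furapr), so the same rule applies.
So hamolosp → hahamolosp.

hahamolosp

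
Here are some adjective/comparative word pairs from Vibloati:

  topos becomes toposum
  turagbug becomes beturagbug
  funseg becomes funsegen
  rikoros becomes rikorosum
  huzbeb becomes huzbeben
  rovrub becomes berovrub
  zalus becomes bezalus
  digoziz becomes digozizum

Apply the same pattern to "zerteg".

zertegen

turagbug and funseg both end in -g yet inflect differently (beturagbug, funsegen), so the final letter is not what conditions the rule; the last vowel is.
"zerteg" has last vowel 'e'. The stems whose last vowel is 'e' (funseg → funsegen, huzbeb → huzbeben) add -en.
The other patterns: stems whose last vowel is 'u' add the prefix be-; stems whose last vowel is 'i' or 'o' add -um.
So zerteg → zertegen.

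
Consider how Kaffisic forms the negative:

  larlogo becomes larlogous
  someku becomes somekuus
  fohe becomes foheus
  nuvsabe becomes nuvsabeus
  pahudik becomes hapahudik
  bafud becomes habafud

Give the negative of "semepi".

semepius

"semepi" ends in a vowel. The stems ending in a vowel (larlogo → larlogous, someku → somekuus, fohe → foheus) add -us.
So semepi → semepius.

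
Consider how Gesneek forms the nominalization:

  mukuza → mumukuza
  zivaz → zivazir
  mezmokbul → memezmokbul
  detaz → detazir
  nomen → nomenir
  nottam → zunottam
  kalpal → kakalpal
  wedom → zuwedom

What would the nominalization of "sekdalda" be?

sesekdalda

mukuza and nottam both have last vowel 'a' yet inflect differently (mumukuza, zunottam), so the last vowel is not what conditions the rule; the final letter is.
"sekdalda" ends in -a. The one such stem in the data (mukuza → mumukuza) repeats the first consonant+vowel as a prefix (as do mezmokbul, kalpal), so the same rule applies.
So sekdalda → sesekdalda.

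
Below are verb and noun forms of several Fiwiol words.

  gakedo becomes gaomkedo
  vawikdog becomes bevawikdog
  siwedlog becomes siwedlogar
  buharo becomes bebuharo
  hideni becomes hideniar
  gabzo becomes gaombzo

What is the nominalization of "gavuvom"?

"gavuvom" begins with g-. The stems beginning with g- (gabzo → gaombzo, gakedo → gaomkedo) insert -om- after the first vowel.
The other patterns: stems beginning with h- or s- add -ar; stems beginning with b- or v- add the prefix be-.
So gavuvom → gaomvuvom.

gaomvuvom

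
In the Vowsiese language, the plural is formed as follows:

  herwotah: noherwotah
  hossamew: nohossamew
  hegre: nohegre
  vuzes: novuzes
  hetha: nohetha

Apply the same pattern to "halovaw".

nohalovaw

Every pair shown (herwotah → noherwotah, hossamew → nohossamew, hegre → nohegre, …) follows the same rule: add the prefix no-.
So halovaw → nohalovaw.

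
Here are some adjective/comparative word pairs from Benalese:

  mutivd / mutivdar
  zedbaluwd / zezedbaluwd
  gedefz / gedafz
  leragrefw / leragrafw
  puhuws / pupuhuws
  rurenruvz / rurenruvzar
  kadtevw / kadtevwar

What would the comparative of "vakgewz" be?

vavakgewz

mutivd and zedbaluwd both end in -d yet inflect differently (mutivdar, zezedbaluwd), so the final letter is not what conditions the rule; the second-to-last letter is.
"vakgewz" has second-to-last letter 'w'. The stems whose second-to-last letter is 'w' (zedbaluwd → zezedbaluwd, puhuws → pupuhuws) repeat the first consonant+vowel as a prefix.
So vakgewz → vavakgewz.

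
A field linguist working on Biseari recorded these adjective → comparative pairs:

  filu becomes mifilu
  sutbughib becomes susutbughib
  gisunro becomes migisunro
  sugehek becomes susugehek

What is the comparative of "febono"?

gisunro and sugehek both have 3 vowels yet inflect differently (migisunro, susugehek), so the number of vowels is not what conditions the rule; whether the stem ends in a vowel or a consonant is.
"febono" ends in a vowel. The stems ending in a vowel (gisunro → migisunro, filu → mifilu) add the prefix mi-.
So febono → mifebono.

mifebono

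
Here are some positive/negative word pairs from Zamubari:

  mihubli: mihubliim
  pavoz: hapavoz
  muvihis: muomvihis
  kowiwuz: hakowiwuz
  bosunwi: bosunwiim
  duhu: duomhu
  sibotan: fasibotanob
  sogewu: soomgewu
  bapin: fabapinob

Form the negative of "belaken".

bapin and muvihis both have last vowel 'i' yet inflect differently (fabapinob, muomvihis), so the last vowel is not what conditions the rule; the final letter is.
"belaken" ends in -n. The stems ending in -n (bapin → fabapinob, sibotan → fasibotanob) add fa- … -ob around the stem.
The other patterns: stems ending in -s or -u insert -om- after the first vowel; stems ending in -i add -im; stems ending in -z add the prefix ha-.
So belaken → fabelakenob.

fabelakenob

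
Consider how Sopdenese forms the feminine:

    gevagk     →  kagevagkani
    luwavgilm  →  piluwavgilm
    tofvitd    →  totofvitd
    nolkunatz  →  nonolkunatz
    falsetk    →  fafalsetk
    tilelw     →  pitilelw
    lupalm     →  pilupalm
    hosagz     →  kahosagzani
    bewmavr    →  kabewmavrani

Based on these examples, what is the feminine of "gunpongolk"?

falsetk and gevagk both end in -k yet inflect differently (fafalsetk, kagevagkani), so the final letter is not what conditions the rule; the second-to-last letter is.
"gunpongolk" has second-to-last letter 'l'. The stems whose second-to-last letter is 'l' (luwavgilm → piluwavgilm, tilelw → pitilelw, lupalm → pilupalm) add the prefix pi-.
So gunpongolk → pigunpongolk.

pigunpongolk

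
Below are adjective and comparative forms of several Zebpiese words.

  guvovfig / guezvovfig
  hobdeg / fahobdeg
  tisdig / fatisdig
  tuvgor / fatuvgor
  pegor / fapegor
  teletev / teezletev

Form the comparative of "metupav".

hobdeg and guvovfig both end in -g yet inflect differently (fahobdeg, guezvovfig), so the final letter is not what conditions the rule; the number of vowels is.
"metupav" has 3 vowels. The stems with 3 vowels (guvovfig → guezvovfig, teletev → teezletev) insert -ez- after the first vowel.
So metupav → meeztupav.

meeztupav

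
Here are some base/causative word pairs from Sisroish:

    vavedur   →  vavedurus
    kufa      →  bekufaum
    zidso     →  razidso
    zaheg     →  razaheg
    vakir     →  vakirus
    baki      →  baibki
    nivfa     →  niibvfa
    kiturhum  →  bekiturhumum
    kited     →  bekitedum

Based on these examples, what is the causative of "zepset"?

razepset

"zepset" begins with z-. The stems beginning with z- (zidso → razidso, zaheg → razaheg) add the prefix ra-.
So zepset → razepset.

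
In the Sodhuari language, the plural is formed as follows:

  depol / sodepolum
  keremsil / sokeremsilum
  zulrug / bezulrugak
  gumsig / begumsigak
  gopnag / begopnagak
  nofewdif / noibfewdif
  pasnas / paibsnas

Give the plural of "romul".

keremsil and gumsig both have last vowel 'i' yet inflect differently (sokeremsilum, begumsigak), so the last vowel is not what conditions the rule; the final letter is.
"romul" ends in -l. The stems ending in -l (depol → sodepolum, keremsil → sokeremsilum) add so- … -um around the stem.
The other patterns: stems ending in -g add be- … -ak around the stem; stems ending in -f or -s insert -ib- after the first vowel.
So romul → soromulum.

soromulum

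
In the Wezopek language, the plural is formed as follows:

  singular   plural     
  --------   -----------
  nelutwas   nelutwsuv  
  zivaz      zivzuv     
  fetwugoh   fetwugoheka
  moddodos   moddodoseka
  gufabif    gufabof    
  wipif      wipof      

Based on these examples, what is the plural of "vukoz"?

nelutwas and moddodos both end in -s yet inflect differently (nelutwsuv, moddodoseka), so the final letter is not what conditions the rule; the last vowel is.
"vukoz" has last vowel 'o'. The stems whose last vowel is 'o' (fetwugoh → fetwugoheka, moddodos → moddodoseka) add -eka.
So vukoz → vukozeka.

vukozeka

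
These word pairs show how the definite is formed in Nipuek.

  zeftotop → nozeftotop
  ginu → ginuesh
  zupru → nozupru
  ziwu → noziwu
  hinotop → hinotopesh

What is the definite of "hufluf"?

huflufesh

zeftotop and hinotop both end in -p yet inflect differently (nozeftotop, hinotopesh), so the final letter is not what conditions the rule; the first letter is.
"hufluf" begins with h-. The one such stem in the data (hinotop → hinotopesh) adds -esh, so the same rule applies.
The other pattern: stems beginning with z- add the prefix no-.
So hufluf → huflufesh.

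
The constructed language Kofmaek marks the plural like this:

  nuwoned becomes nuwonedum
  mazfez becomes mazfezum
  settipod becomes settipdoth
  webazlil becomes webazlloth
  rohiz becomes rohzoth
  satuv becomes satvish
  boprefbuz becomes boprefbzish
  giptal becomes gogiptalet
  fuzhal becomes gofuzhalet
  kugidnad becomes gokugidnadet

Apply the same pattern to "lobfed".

lobfedum

nuwoned and settipod both end in -d yet inflect differently (nuwonedum, settipdoth), so the final letter is not what conditions the rule; the last vowel is.
"lobfed" has last vowel 'e'. The stems whose last vowel is 'e' (nuwoned → nuwonedum, mazfez → mazfezum) add -um.
The other patterns: stems whose last vowel is 'i' or 'o' delete the last vowel and add -oth; stems whose last vowel is 'u' delete the last vowel and add -ish; stems whose last vowel is 'a' add go- … -et around the stem.
So lobfed → lobfedum.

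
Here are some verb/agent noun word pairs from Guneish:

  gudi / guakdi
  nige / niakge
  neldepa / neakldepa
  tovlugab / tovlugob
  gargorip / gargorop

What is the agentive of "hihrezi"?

neldepa and tovlugab both have last vowel 'a' yet inflect differently (neakldepa, tovlugob), so the last vowel is not what conditions the rule; whether the stem ends in a vowel or a consonant is.
"hihrezi" ends in a vowel. The stems ending in a vowel (gudi → guakdi, nige → niakge, neldepa → neakldepa) insert -ak- after the first vowel.
The other pattern: stems ending in a consonant change the last vowel to 'o'.
So hihrezi → hiakhrezi.

hiakhrezi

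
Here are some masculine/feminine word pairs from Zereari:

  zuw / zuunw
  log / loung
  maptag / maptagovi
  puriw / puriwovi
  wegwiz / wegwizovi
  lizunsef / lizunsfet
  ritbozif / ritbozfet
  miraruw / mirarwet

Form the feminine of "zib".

"zib" has 1 vowel. The stems with 1 vowel (zuw → zuunw, log → loung) insert -un- after the first vowel.
So zib → ziunb.

ziunb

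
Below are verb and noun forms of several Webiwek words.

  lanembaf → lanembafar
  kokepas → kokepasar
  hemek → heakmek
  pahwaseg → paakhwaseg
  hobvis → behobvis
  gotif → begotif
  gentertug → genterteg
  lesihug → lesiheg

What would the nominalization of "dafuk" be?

kokepas and hobvis both end in -s yet inflect differently (kokepasar, behobvis), so the final letter is not what conditions the rule; the last vowel is.
"dafuk" has last vowel 'u'. The stems whose last vowel is 'u' (gentertug → genterteg, lesihug → lesiheg) change the last vowel to 'e'.
So dafuk → dafek.

dafek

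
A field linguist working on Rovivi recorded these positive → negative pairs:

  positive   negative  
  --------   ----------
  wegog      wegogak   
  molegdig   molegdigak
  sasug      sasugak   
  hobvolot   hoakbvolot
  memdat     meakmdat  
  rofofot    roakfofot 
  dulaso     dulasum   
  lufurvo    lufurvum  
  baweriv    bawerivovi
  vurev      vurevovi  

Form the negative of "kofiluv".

wegog and hobvolot both have last vowel 'o' yet inflect differently (wegogak, hoakbvolot), so the last vowel is not what conditions the rule; the final letter is.
"kofiluv" ends in -v. The stems ending in -v (baweriv → bawerivovi, vurev → vurevovi) add -ovi.
The other patterns: stems ending in -g add -ak; stems ending in -t insert -ak- after the first vowel; stems ending in -o drop the final letter and add -um.
So kofiluv → kofiluvovi.

kofiluvovi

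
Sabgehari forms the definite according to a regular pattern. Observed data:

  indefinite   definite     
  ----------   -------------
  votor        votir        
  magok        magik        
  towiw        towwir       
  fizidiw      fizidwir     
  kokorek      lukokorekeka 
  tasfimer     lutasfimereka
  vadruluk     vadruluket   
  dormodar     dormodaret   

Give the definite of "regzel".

luregzeleka

magok and kokorek both end in -k yet inflect differently (magik, lukokorekeka), so the final letter is not what conditions the rule; the last vowel is.
"regzel" has last vowel 'e'. The stems whose last vowel is 'e' (kokorek → lukokorekeka, tasfimer → lutasfimereka) add lu- … -eka around the stem.
So regzel → luregzeleka.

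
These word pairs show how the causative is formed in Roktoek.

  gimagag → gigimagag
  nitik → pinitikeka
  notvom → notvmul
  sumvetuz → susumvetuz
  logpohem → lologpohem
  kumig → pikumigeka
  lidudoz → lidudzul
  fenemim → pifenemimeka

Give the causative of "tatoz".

tatzul

notvom and fenemim both end in -m yet inflect differently (notvmul, pifenemimeka), so the final letter is not what conditions the rule; the last vowel is.
"tatoz" has last vowel 'o'. The stems whose last vowel is 'o' (notvom → notvmul, lidudoz → lidudzul) delete the last vowel and add -ul.
The other patterns: stems whose last vowel is 'i' add pi- … -eka around the stem; stems whose last vowel is 'a', 'e' or 'u' repeat the first consonant+vowel as a prefix.
So tatoz → tatzul.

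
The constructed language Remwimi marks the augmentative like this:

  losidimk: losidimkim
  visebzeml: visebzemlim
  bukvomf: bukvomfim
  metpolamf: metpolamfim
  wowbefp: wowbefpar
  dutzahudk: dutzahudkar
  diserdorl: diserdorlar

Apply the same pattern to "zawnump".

losidimk and dutzahudk both end in -k yet inflect differently (losidimkim, dutzahudkar), so the final letter is not what conditions the rule; the second-to-last letter is.
"zawnump" has second-to-last letter 'm'. The stems whose second-to-last letter is 'm' (losidimk → losidimkim, visebzeml → visebzemlim, bukvomf → bukvomfim) add -im.
The other pattern: stems whose second-to-last letter is 'd', 'f' or 'r' add -ar.
So zawnump → zawnumpim.

zawnumpim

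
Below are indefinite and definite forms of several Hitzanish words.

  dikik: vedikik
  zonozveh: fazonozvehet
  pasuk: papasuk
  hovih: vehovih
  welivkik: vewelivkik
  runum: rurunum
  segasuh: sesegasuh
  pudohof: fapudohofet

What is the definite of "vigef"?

favigefet

pasuk and dikik both end in -k yet inflect differently (papasuk, vedikik), so the final letter is not what conditions the rule; the last vowel is.
"vigef" has last vowel 'e'. The one such stem in the data (zonozveh → fazonozvehet) adds fa- … -et around the stem, so the same rule applies.
The other patterns: stems whose last vowel is 'u' repeat the first consonant+vowel as a prefix; stems whose last vowel is 'i' add the prefix ve-.
So vigef → favigefet.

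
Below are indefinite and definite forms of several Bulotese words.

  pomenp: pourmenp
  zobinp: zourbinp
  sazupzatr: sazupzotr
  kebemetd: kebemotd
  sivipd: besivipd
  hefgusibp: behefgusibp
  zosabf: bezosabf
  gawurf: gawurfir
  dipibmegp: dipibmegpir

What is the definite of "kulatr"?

kulotr

"kulatr" has second-to-last letter 't'. The stems whose second-to-last letter is 't' (sazupzatr → sazupzotr, kebemetd → kebemotd) change the last vowel to 'o'.
The other patterns: stems whose second-to-last letter is 'n' insert -ur- after the first vowel; stems whose second-to-last letter is 'b' or 'p' add the prefix be-; stems whose second-to-last letter is 'g' or 'r' add -ir.
So kulatr → kulotr.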